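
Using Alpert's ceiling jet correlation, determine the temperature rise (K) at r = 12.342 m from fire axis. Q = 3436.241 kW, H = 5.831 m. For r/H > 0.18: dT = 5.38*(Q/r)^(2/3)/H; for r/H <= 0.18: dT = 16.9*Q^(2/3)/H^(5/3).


r/H = 12.342 / 5.831 = 2.1166
r/H > 0.18, so dT = 5.38*(Q/r)^(2/3)/H
Q/r = 278.42
(Q/r)^(2/3) = 42.638
dT = 5.38 * 42.638 / 5.831 = 39.340 K

39.340 K


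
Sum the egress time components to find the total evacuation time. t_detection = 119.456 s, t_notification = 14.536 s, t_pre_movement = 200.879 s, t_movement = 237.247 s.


Total = 119.456 + 14.536 + 200.879 + 237.247 = 572.118 s

572.118 s


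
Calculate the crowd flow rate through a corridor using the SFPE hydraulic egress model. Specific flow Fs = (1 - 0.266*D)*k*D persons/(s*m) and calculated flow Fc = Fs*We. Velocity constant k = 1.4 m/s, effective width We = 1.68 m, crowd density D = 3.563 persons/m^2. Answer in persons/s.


1 - 0.266*D = 1 - 0.266*3.563 = 0.052242
Fs = 0.052242 * 1.4 * 3.563 = 0.26059 persons/(s*m)
Fc = 0.26059 * 1.68 = 0.43780 persons/s

0.43780 persons/s


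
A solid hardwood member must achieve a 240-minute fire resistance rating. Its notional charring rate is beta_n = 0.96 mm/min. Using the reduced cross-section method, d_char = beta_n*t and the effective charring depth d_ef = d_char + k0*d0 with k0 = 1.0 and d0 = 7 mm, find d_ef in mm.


d_char = 0.96 * 240 = 230.4 mm
d_ef = 230.4 + 1.0*7 = 237.4 mm

237.4 mm


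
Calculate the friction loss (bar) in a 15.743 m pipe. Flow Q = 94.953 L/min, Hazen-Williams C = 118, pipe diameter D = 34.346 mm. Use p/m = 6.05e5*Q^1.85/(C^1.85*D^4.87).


Q^1.85 = 4554.0
C^1.85 = 6807.4
D^4.87 = 3.0180e+07
p/m = 0.013411 bar/m
p_total = 0.013411 * 15.743 = 0.21112 bar

0.21112 bar


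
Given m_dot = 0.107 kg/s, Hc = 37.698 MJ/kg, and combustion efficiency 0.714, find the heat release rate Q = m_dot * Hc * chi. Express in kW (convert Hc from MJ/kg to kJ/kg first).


Hc = 37.698 MJ/kg = 37.698 * 1000 kJ/kg = 37698 kJ/kg
Q = 0.107 kg/s * 37698 kJ/kg * 0.714 = 2880.1 kW

2880.1 kW


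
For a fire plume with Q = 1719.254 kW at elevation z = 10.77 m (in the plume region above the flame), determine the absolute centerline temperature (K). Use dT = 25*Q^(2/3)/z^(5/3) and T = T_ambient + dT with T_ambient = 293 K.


Q^(2/3) = 143.51
z^(5/3) = 52.524
dT = 25 * 143.51 / 52.524 = 68.308 K
T = 293 + 68.308 = 361.31 K

361.31 K


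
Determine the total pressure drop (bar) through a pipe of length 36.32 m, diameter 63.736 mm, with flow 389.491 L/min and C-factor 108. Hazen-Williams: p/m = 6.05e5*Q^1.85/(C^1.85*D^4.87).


Q^1.85 = 62004
C^1.85 = 5778.8
D^4.87 = 6.1285e+08
p/m = 0.010592 bar/m
p_total = 0.010592 * 36.32 = 0.38471 bar

0.38471 bar


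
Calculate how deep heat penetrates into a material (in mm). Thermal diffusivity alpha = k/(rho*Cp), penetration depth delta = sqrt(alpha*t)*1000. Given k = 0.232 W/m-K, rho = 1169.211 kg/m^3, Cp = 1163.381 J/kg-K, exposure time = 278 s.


alpha = 0.232 / (1169.211 * 1163.381) = 1.7056e-07 m^2/s
alpha * t = 4.7415e-05
delta = sqrt(4.7415e-05) * 1000 = 6.8859 mm

6.8859 mm


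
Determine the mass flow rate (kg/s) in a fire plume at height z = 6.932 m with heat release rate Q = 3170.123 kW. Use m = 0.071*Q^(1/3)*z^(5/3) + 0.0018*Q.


Q^(1/3) = 14.690
z^(5/3) = 25.202
First term = 0.071 * 14.690 * 25.202 = 26.285
Second term = 0.0018 * 3170.123 = 5.7062
m = 31.992 kg/s

31.992 kg/s


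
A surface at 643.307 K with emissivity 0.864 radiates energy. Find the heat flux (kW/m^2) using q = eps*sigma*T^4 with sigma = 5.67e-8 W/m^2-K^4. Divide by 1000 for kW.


T^4 = 1.7127e+11
q = 0.864 * 5.67e-8 * 1.7127e+11 / 1000 = 8.3902 kW/m^2

8.3902 kW/m^2


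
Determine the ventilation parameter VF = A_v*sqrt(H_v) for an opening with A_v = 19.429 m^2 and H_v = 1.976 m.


sqrt(H_v) = 1.4057
VF = 19.429 * 1.4057 = 27.311 m^(5/2)

27.311 m^(5/2)


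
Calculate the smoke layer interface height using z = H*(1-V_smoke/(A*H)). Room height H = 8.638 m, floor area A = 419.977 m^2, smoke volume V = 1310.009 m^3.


V/(A*H) = 0.36111
1 - 0.36111 = 0.63889
z = 8.638 * 0.63889 = 5.5188 m

5.5188 m


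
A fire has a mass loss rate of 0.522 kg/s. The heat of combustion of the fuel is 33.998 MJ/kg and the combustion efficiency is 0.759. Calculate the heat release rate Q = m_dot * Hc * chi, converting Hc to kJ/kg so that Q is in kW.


Hc = 33.998 MJ/kg = 33.998 * 1000 kJ/kg = 33998 kJ/kg
Q = 0.522 kg/s * 33998 kJ/kg * 0.759 = 13470 kW

13470 kW


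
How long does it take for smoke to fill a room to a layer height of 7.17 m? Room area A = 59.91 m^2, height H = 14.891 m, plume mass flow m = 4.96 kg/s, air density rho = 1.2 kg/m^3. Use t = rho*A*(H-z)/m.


H - z = 7.721 m
t = 1.2 * 59.91 * 7.721 / 4.96 = 111.91 s

111.91 s


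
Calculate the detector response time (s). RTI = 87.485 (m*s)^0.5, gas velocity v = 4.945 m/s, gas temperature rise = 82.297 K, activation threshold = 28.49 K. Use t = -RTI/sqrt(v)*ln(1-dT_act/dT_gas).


dT_act/dT_gas = 0.34619
ln(1 - 0.34619) = -0.42493
t = -87.485 / sqrt(4.945) * -0.42493 = 16.717 s

16.717 s


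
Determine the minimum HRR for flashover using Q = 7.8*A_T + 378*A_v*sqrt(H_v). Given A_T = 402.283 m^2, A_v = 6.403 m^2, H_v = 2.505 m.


7.8*A_T = 3137.8
sqrt(H_v) = 1.5827
378*A_v*sqrt(H_v) = 3830.7
Q = 3137.8 + 3830.7 = 6968.5 kW

6968.5 kW


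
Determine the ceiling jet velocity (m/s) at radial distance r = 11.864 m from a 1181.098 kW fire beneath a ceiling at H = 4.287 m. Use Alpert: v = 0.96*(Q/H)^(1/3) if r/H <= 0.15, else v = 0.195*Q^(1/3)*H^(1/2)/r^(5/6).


r/H = 11.864 / 4.287 = 2.7674
r/H > 0.15, so v = 0.195*Q^(1/3)*H^(1/2)/r^(5/6)
Q^(1/3) = 10.570
H^(1/2) = 2.0705
r^(5/6) = 7.8558
v = 0.195 * 10.570 * 2.0705 / 7.8558 = 0.54327 m/s

0.54327 m/s


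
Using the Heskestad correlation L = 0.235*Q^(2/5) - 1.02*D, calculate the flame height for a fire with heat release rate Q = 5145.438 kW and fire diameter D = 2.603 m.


Q^(2/5) = 30.519
0.235 * Q^(2/5) = 7.1719
1.02 * D = 2.6551
L = 4.5169 m

4.5169 m


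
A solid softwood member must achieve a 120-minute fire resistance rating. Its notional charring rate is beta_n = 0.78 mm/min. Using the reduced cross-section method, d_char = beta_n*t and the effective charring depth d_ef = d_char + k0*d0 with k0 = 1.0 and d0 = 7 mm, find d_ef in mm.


d_char = 0.78 * 120 = 93.6 mm
d_ef = 93.6 + 1.0*7 = 100.6 mm

100.6 mm


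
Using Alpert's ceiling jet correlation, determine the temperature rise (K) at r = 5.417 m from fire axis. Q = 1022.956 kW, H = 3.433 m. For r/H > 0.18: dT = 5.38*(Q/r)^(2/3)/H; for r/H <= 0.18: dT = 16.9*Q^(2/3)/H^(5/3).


r/H = 5.417 / 3.433 = 1.5779
r/H > 0.18, so dT = 5.38*(Q/r)^(2/3)/H
Q/r = 188.84
(Q/r)^(2/3) = 32.915
dT = 5.38 * 32.915 / 3.433 = 51.583 K

51.583 K


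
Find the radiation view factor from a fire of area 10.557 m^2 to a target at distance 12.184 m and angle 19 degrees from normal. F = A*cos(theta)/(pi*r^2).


cos(19 deg) = 0.94552
pi*r^2 = 466.37
F = 10.557 * 0.94552 / 466.37 = 0.021403

0.021403


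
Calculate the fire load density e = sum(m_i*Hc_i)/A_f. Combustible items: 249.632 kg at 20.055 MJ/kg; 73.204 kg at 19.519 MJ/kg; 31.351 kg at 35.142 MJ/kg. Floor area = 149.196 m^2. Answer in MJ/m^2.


Total energy = 249.632*20.055 + 73.204*19.519 + 31.351*35.142
= 5006.370 + 1428.869 + 1101.737
= 7536.975 MJ
e = 7536.975 / 149.196 = 50.517 MJ/m^2

50.517 MJ/m^2


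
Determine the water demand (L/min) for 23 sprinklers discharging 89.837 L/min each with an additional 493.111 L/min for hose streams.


Sprinkler demand = 23 * 89.837 = 2066.251 L/min
Total = 2066.251 + 493.111 = 2559.362 L/min

2559.362 L/min


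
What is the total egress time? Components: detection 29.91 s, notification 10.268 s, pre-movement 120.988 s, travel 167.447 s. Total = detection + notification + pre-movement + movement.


Total = 29.91 + 10.268 + 120.988 + 167.447 = 328.613 s

328.613 s


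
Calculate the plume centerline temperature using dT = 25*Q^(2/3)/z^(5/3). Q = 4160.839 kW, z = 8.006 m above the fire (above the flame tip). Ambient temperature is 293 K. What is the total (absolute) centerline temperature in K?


Q^(2/3) = 258.69
z^(5/3) = 32.040
dT = 25 * 258.69 / 32.040 = 201.85 K
T = 293 + 201.85 = 494.85 K

494.85 K


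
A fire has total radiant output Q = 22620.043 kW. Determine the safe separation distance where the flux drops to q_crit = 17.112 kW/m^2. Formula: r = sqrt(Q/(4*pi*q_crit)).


4*pi*q_crit = 215.04
Q/(4*pi*q_crit) = 105.19
r = sqrt(105.19) = 10.256 m

10.256 m


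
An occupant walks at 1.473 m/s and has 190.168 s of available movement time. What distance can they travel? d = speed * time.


d = 1.473 * 190.168 = 280.12 m

280.12 m


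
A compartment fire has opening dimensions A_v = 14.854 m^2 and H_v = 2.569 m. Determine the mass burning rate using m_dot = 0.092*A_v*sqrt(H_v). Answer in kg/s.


sqrt(H_v) = 1.6028
m_dot = 0.092 * 14.854 * 1.6028 = 2.1903 kg/s

2.1903 kg/s


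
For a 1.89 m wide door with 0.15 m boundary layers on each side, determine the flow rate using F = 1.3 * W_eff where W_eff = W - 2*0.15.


W_eff = 1.89 - 0.30 = 1.59 m
F = 1.3 * 1.59 = 2.067 persons/s

2.067 persons/s


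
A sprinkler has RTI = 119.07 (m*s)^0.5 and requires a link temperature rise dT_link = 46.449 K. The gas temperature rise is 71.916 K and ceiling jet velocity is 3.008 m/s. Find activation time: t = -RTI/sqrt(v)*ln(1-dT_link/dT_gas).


dT_link/dT_gas = 0.64588
ln(1 - 0.64588) = -1.0381
t = -119.07 / sqrt(3.008) * -1.0381 = 71.270 s

71.270 s


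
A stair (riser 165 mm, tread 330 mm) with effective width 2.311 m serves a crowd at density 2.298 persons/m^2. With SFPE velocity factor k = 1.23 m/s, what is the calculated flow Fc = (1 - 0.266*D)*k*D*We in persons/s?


1 - 0.266*D = 1 - 0.266*2.298 = 0.38873
Fs = 0.38873 * 1.23 * 2.298 = 1.0988 persons/(s*m)
Fc = 1.0988 * 2.311 = 2.5392 persons/s

2.5392 persons/s


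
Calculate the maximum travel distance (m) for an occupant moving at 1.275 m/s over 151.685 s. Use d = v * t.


d = 1.275 * 151.685 = 193.40 m

193.40 m


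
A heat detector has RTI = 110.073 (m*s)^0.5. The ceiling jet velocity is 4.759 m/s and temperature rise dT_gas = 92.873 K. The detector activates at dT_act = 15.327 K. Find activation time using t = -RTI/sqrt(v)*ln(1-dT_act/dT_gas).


dT_act/dT_gas = 0.16503
ln(1 - 0.16503) = -0.18036
t = -110.073 / sqrt(4.759) * -0.18036 = 9.1005 s

9.1005 s


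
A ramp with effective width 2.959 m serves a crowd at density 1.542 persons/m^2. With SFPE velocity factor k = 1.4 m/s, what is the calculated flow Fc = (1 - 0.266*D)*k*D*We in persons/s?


1 - 0.266*D = 1 - 0.266*1.542 = 0.58983
Fs = 0.58983 * 1.4 * 1.542 = 1.2733 persons/(s*m)
Fc = 1.2733 * 2.959 = 3.7678 persons/s

3.7678 persons/s


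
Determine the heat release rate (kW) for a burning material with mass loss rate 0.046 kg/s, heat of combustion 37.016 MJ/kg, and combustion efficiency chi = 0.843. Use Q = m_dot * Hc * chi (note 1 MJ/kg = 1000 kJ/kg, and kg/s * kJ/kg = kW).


Hc = 37.016 MJ/kg = 37.016 * 1000 kJ/kg = 37016 kJ/kg
Q = 0.046 kg/s * 37016 kJ/kg * 0.843 = 1435.4 kW

1435.4 kW


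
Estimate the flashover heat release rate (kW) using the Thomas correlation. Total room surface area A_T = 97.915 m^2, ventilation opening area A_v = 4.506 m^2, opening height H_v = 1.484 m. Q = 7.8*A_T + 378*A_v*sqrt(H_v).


7.8*A_T = 763.737
sqrt(H_v) = 1.2182
378*A_v*sqrt(H_v) = 2074.9
Q = 763.737 + 2074.9 = 2838.7 kW

2838.7 kW


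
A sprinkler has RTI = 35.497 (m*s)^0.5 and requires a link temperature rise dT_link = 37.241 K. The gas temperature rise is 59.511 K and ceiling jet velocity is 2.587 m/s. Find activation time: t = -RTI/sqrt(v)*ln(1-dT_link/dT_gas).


dT_link/dT_gas = 0.62578
ln(1 - 0.62578) = -0.98292
t = -35.497 / sqrt(2.587) * -0.98292 = 21.693 s

21.693 s


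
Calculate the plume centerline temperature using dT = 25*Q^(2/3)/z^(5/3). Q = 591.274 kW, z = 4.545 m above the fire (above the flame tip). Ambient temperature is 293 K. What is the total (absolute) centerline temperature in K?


Q^(2/3) = 70.446
z^(5/3) = 12.471
dT = 25 * 70.446 / 12.471 = 141.22 K
T = 293 + 141.22 = 434.22 K

434.22 K


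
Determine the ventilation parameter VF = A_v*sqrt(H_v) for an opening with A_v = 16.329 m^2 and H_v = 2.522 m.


sqrt(H_v) = 1.5881
VF = 16.329 * 1.5881 = 25.932 m^(5/2)

25.932 m^(5/2)


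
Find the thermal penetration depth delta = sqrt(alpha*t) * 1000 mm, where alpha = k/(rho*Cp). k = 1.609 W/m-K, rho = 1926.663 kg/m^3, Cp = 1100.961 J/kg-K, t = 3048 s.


alpha = 1.609 / (1926.663 * 1100.961) = 7.5854e-07 m^2/s
alpha * t = 0.0023120
delta = sqrt(0.0023120) * 1000 = 48.084 mm

48.084 mm


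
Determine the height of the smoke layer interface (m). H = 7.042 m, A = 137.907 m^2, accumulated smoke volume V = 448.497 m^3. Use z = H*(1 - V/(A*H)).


V/(A*H) = 0.46182
1 - 0.46182 = 0.53818
z = 7.042 * 0.53818 = 3.7898 m

3.7898 m


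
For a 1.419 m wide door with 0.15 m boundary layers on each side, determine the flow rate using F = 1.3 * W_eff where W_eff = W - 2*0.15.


W_eff = 1.419 - 0.30 = 1.119 m
F = 1.3 * 1.119 = 1.4547 persons/s

1.4547 persons/s


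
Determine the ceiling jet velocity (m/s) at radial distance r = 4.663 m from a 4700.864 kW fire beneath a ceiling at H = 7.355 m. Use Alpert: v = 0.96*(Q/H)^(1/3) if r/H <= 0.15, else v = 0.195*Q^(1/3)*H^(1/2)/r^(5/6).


r/H = 4.663 / 7.355 = 0.63399
r/H > 0.15, so v = 0.195*Q^(1/3)*H^(1/2)/r^(5/6)
Q^(1/3) = 16.752
H^(1/2) = 2.7120
r^(5/6) = 3.6076
v = 0.195 * 16.752 * 2.7120 / 3.6076 = 2.4556 m/s

2.4556 m/s


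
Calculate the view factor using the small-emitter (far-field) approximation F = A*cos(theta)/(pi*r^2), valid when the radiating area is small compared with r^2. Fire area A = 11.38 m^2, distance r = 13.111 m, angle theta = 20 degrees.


cos(20 deg) = 0.93969
pi*r^2 = 540.03
F = 11.38 * 0.93969 / 540.03 = 0.019802

0.019802


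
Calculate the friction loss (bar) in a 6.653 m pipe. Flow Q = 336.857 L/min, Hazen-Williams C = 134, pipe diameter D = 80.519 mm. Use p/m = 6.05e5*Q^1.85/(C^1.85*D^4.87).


Q^1.85 = 47400
C^1.85 = 8612.8
D^4.87 = 1.9130e+09
p/m = 0.0017404 bar/m
p_total = 0.0017404 * 6.653 = 0.011579 bar

0.011579 bar


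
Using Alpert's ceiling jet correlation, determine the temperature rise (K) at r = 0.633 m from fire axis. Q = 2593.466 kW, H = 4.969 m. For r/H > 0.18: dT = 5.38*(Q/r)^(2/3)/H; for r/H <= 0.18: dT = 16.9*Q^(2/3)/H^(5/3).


r/H = 0.633 / 4.969 = 0.12739
r/H <= 0.18, so dT = 16.9*Q^(2/3)/H^(5/3)
Q^(2/3) = 188.76
H^(5/3) = 14.469
dT = 16.9 * 188.76 / 14.469 = 220.47 K

220.47 K


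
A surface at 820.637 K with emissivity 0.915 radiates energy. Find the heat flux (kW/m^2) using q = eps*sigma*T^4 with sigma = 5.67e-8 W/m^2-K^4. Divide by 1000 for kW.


T^4 = 4.5353e+11
q = 0.915 * 5.67e-8 * 4.5353e+11 / 1000 = 23.529 kW/m^2

23.529 kW/m^2


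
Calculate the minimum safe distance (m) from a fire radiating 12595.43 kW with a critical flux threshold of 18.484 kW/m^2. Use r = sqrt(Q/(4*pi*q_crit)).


4*pi*q_crit = 232.28
Q/(4*pi*q_crit) = 54.226
r = sqrt(54.226) = 7.3638 m

7.3638 m


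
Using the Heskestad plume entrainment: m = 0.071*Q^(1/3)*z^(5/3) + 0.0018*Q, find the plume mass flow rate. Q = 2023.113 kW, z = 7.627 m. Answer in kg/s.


Q^(1/3) = 12.648
z^(5/3) = 29.552
First term = 0.071 * 12.648 * 29.552 = 26.537
Second term = 0.0018 * 2023.113 = 3.6416
m = 30.179 kg/s

30.179 kg/s


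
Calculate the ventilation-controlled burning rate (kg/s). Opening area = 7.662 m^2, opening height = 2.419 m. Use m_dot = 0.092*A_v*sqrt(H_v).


sqrt(H_v) = 1.5553
m_dot = 0.092 * 7.662 * 1.5553 = 1.0963 kg/s

1.0963 kg/s


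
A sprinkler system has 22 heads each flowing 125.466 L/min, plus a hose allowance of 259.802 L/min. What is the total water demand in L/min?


Sprinkler demand = 22 * 125.466 = 2760.252 L/min
Total = 2760.252 + 259.802 = 3020.054 L/min

3020.054 L/min


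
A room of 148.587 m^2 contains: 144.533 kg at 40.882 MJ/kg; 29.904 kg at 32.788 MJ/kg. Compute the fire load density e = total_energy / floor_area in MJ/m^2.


Total energy = 144.533*40.882 + 29.904*32.788
= 5908.798 + 980.4924
= 6889.290 MJ
e = 6889.290 / 148.587 = 46.365 MJ/m^2

46.365 MJ/m^2


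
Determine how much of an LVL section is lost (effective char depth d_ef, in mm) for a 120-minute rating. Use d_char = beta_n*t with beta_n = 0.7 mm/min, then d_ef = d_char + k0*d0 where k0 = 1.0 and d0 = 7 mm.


d_char = 0.7 * 120 = 84 mm
d_ef = 84 + 1.0*7 = 91 mm

91 mm


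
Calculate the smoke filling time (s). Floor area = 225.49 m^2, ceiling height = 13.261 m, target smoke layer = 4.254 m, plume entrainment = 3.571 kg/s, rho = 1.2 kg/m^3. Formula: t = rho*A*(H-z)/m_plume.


H - z = 9.007 m
t = 1.2 * 225.49 * 9.007 / 3.571 = 682.49 s

682.49 s


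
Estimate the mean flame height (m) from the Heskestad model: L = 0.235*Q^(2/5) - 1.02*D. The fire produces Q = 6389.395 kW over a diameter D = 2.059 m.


Q^(2/5) = 33.280
0.235 * Q^(2/5) = 7.8208
1.02 * D = 2.1002
L = 5.7206 m

5.7206 m


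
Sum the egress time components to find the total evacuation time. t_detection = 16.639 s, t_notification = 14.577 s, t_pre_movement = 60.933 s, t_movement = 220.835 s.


Total = 16.639 + 14.577 + 60.933 + 220.835 = 312.984 s

312.984 s


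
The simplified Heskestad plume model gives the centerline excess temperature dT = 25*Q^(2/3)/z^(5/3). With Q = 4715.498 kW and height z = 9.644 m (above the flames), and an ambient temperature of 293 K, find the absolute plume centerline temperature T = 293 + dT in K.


Q^(2/3) = 281.20
z^(5/3) = 43.695
dT = 25 * 281.20 / 43.695 = 160.89 K
T = 293 + 160.89 = 453.89 K

453.89 K


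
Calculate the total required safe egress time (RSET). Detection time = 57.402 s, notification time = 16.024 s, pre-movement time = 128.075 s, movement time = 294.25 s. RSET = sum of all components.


Total = 57.402 + 16.024 + 128.075 + 294.25 = 495.751 s

495.751 s


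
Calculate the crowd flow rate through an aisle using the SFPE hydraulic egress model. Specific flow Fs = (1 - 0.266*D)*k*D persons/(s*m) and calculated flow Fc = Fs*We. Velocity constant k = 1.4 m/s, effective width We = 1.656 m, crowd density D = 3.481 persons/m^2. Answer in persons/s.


1 - 0.266*D = 1 - 0.266*3.481 = 0.074054
Fs = 0.074054 * 1.4 * 3.481 = 0.36089 persons/(s*m)
Fc = 0.36089 * 1.656 = 0.59764 persons/s

0.59764 persons/s


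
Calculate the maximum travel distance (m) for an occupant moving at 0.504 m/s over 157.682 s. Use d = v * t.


d = 0.504 * 157.682 = 79.472 m

79.472 m


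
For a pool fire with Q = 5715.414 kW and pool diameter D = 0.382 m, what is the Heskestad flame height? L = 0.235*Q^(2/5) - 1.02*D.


Q^(2/5) = 31.829
0.235 * Q^(2/5) = 7.4797
1.02 * D = 0.38964
L = 7.0901 m

7.0901 m


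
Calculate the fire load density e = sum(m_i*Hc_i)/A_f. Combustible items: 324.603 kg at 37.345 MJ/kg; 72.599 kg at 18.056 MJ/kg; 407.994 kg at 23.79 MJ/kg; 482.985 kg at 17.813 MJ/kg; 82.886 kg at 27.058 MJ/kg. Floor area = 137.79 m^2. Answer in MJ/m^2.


Total energy = 324.603*37.345 + 72.599*18.056 + 407.994*23.79 + 482.985*17.813 + 82.886*27.058
= 12122.30 + 1310.848 + 9706.177 + 8603.412 + 2242.729
= 33985.47 MJ
e = 33985.47 / 137.79 = 246.65 MJ/m^2

246.65 MJ/m^2


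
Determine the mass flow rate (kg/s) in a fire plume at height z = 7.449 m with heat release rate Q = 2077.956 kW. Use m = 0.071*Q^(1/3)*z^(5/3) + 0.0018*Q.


Q^(1/3) = 12.761
z^(5/3) = 28.412
First term = 0.071 * 12.761 * 28.412 = 25.741
Second term = 0.0018 * 2077.956 = 3.7403
m = 29.482 kg/s

29.482 kg/s


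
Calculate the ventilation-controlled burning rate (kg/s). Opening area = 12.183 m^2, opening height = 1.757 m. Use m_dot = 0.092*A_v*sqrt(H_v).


sqrt(H_v) = 1.3255
m_dot = 0.092 * 12.183 * 1.3255 = 1.4857 kg/s

1.4857 kg/s


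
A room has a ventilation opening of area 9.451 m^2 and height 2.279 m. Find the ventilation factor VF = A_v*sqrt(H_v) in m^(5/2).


sqrt(H_v) = 1.5096
VF = 9.451 * 1.5096 = 14.268 m^(5/2)

14.268 m^(5/2)


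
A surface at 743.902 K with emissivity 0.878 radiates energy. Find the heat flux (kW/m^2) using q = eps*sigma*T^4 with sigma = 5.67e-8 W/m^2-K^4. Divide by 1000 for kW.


T^4 = 3.0624e+11
q = 0.878 * 5.67e-8 * 3.0624e+11 / 1000 = 15.245 kW/m^2

15.245 kW/m^2


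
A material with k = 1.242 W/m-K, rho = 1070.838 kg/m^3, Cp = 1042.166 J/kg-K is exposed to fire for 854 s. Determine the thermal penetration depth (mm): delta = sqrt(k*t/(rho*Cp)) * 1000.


alpha = 1.242 / (1070.838 * 1042.166) = 1.1129e-06 m^2/s
alpha * t = 0.00095043
delta = sqrt(0.00095043) * 1000 = 30.829 mm

30.829 mm


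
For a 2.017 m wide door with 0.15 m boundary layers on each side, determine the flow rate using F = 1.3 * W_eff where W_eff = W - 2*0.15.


W_eff = 2.017 - 0.30 = 1.717 m
F = 1.3 * 1.717 = 2.2321 persons/s

2.2321 persons/s


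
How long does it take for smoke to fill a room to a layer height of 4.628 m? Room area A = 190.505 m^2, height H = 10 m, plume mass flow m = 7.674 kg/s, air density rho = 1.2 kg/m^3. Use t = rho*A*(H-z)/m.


H - z = 5.372 m
t = 1.2 * 190.505 * 5.372 / 7.674 = 160.03 s

160.03 s


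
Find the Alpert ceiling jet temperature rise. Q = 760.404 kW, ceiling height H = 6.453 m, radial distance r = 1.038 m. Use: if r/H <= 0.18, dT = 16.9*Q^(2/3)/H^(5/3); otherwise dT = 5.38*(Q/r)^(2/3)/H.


r/H = 1.038 / 6.453 = 0.16086
r/H <= 0.18, so dT = 16.9*Q^(2/3)/H^(5/3)
Q^(2/3) = 83.310
H^(5/3) = 22.367
dT = 16.9 * 83.310 / 22.367 = 62.948 K

62.948 K


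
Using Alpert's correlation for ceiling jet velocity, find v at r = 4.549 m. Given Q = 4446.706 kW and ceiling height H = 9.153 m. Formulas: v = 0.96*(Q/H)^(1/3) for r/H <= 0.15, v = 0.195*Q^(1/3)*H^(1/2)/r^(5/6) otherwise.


r/H = 4.549 / 9.153 = 0.49700
r/H > 0.15, so v = 0.195*Q^(1/3)*H^(1/2)/r^(5/6)
Q^(1/3) = 16.444
H^(1/2) = 3.0254
r^(5/6) = 3.5340
v = 0.195 * 16.444 * 3.0254 / 3.5340 = 2.7451 m/s

2.7451 m/s


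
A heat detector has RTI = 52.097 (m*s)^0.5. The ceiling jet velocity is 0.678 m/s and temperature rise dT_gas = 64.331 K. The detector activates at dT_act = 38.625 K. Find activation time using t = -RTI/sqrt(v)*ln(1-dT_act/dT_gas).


dT_act/dT_gas = 0.60041
ln(1 - 0.60041) = -0.91732
t = -52.097 / sqrt(0.678) * -0.91732 = 58.039 s

58.039 s


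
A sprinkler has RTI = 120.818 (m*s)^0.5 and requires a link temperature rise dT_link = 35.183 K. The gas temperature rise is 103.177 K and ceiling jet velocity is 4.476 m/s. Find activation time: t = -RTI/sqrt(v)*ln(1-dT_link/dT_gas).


dT_link/dT_gas = 0.34100
ln(1 - 0.34100) = -0.41703
t = -120.818 / sqrt(4.476) * -0.41703 = 23.815 s

23.815 s


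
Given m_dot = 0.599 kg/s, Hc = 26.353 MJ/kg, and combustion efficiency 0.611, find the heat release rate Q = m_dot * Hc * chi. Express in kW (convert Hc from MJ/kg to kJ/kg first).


Hc = 26.353 MJ/kg = 26.353 * 1000 kJ/kg = 26353 kJ/kg
Q = 0.599 kg/s * 26353 kJ/kg * 0.611 = 9644.9 kW

9644.9 kW


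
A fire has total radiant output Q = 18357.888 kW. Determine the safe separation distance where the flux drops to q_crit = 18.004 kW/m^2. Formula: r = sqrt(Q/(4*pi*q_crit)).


4*pi*q_crit = 226.24
Q/(4*pi*q_crit) = 81.142
r = sqrt(81.142) = 9.0079 m

9.0079 m


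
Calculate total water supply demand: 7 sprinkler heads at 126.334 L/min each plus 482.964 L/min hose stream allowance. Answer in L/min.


Sprinkler demand = 7 * 126.334 = 884.338 L/min
Total = 884.338 + 482.964 = 1367.302 L/min

1367.302 L/min


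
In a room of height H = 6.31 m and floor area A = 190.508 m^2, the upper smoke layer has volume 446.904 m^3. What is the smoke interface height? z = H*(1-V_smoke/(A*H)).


V/(A*H) = 0.37177
1 - 0.37177 = 0.62823
z = 6.31 * 0.62823 = 3.9641 m

3.9641 m


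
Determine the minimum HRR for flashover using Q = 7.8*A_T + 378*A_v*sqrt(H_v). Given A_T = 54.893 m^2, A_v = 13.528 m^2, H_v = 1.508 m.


7.8*A_T = 428.17
sqrt(H_v) = 1.2280
378*A_v*sqrt(H_v) = 6279.5
Q = 428.17 + 6279.5 = 6707.7 kW

6707.7 kW


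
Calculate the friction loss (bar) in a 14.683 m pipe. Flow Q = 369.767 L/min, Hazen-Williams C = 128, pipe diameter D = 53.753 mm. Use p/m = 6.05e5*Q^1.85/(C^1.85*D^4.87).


Q^1.85 = 56321
C^1.85 = 7913.0
D^4.87 = 2.6734e+08
p/m = 0.016107 bar/m
p_total = 0.016107 * 14.683 = 0.23650 bar

0.23650 bar


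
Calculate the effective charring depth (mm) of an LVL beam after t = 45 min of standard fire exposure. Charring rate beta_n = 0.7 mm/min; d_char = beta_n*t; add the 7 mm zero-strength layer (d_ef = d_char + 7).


d_char = 0.7 * 45 = 31.5 mm
d_ef = 31.5 + 1.0*7 = 38.5 mm

38.5 mm


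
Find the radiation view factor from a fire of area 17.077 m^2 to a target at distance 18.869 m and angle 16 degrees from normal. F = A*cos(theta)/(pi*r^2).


cos(16 deg) = 0.96126
pi*r^2 = 1118.5
F = 17.077 * 0.96126 / 1118.5 = 0.014676

0.014676


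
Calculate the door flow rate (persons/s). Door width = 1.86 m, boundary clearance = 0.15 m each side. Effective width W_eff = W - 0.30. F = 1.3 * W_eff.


W_eff = 1.86 - 0.30 = 1.56 m
F = 1.3 * 1.56 = 2.028 persons/s

2.028 persons/s


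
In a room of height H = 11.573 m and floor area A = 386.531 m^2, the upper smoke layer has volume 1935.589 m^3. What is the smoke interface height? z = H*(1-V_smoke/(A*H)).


V/(A*H) = 0.43270
1 - 0.43270 = 0.56730
z = 11.573 * 0.56730 = 6.5654 m

6.5654 m


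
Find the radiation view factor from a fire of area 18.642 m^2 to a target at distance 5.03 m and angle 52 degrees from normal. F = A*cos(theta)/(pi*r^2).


cos(52 deg) = 0.61566
pi*r^2 = 79.485
F = 18.642 * 0.61566 / 79.485 = 0.14439

0.14439


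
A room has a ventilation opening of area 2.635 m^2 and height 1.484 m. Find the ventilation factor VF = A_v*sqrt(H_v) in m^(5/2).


sqrt(H_v) = 1.2182
VF = 2.635 * 1.2182 = 3.2099 m^(5/2)

3.2099 m^(5/2)


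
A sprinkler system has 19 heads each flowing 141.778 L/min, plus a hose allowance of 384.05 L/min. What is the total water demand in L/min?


Sprinkler demand = 19 * 141.778 = 2693.782 L/min
Total = 2693.782 + 384.05 = 3077.832 L/min

3077.832 L/min


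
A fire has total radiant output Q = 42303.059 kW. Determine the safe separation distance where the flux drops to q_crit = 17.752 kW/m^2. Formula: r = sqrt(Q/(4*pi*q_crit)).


4*pi*q_crit = 223.08
Q/(4*pi*q_crit) = 189.63
r = sqrt(189.63) = 13.771 m

13.771 m


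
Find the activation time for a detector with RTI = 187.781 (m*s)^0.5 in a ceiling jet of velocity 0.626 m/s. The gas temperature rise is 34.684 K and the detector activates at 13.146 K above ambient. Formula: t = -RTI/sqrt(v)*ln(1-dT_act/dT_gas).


dT_act/dT_gas = 0.37902
ln(1 - 0.37902) = -0.47646
t = -187.781 / sqrt(0.626) * -0.47646 = 113.08 s

113.08 s


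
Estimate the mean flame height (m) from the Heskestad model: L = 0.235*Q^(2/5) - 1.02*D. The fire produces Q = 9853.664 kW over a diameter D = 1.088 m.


Q^(2/5) = 39.577
0.235 * Q^(2/5) = 9.3005
1.02 * D = 1.1098
L = 8.1908 m

8.1908 m


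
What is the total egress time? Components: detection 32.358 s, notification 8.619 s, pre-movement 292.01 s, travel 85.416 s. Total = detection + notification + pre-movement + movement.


Total = 32.358 + 8.619 + 292.01 + 85.416 = 418.403 s

418.403 s


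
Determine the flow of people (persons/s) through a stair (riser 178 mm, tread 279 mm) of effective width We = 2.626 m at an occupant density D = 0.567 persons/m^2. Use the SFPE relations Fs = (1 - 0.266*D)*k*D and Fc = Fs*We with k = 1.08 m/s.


1 - 0.266*D = 1 - 0.266*0.567 = 0.84918
Fs = 0.84918 * 1.08 * 0.567 = 0.52000 persons/(s*m)
Fc = 0.52000 * 2.626 = 1.3655 persons/s

1.3655 persons/s


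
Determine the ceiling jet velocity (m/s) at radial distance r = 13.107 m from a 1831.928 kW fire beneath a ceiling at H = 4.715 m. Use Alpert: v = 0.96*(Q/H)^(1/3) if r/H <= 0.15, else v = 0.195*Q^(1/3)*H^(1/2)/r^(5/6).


r/H = 13.107 / 4.715 = 2.7799
r/H > 0.15, so v = 0.195*Q^(1/3)*H^(1/2)/r^(5/6)
Q^(1/3) = 12.236
H^(1/2) = 2.1714
r^(5/6) = 8.5360
v = 0.195 * 12.236 * 2.1714 / 8.5360 = 0.60696 m/s

0.60696 m/s


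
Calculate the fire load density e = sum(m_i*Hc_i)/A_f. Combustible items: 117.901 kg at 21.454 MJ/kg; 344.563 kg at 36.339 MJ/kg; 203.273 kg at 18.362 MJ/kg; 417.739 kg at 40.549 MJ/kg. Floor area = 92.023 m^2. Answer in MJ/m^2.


Total energy = 117.901*21.454 + 344.563*36.339 + 203.273*18.362 + 417.739*40.549
= 2529.448 + 12521.07 + 3732.499 + 16938.90
= 35721.92 MJ
e = 35721.92 / 92.023 = 388.18 MJ/m^2

388.18 MJ/m^2


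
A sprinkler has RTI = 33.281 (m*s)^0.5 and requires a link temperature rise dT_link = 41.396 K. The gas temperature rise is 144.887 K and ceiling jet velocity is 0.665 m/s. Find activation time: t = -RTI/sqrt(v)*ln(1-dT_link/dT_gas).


dT_link/dT_gas = 0.28571
ln(1 - 0.28571) = -0.33647
t = -33.281 / sqrt(0.665) * -0.33647 = 13.732 s

13.732 s


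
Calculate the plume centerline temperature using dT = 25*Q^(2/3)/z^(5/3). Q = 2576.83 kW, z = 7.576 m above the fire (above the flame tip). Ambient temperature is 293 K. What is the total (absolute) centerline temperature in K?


Q^(2/3) = 187.96
z^(5/3) = 29.224
dT = 25 * 187.96 / 29.224 = 160.79 K
T = 293 + 160.79 = 453.79 K

453.79 K


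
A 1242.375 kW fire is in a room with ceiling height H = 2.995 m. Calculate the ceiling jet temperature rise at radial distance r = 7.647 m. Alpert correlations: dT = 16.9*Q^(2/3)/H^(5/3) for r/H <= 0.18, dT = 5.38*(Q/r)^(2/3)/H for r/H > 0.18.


r/H = 7.647 / 2.995 = 2.5533
r/H > 0.18, so dT = 5.38*(Q/r)^(2/3)/H
Q/r = 162.47
(Q/r)^(2/3) = 29.774
dT = 5.38 * 29.774 / 2.995 = 53.484 K

53.484 K


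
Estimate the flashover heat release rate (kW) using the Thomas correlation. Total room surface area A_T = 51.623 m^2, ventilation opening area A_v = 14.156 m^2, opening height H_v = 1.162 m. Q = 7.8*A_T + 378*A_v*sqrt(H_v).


7.8*A_T = 402.66
sqrt(H_v) = 1.0780
378*A_v*sqrt(H_v) = 5768.1
Q = 402.66 + 5768.1 = 6170.8 kW

6170.8 kW


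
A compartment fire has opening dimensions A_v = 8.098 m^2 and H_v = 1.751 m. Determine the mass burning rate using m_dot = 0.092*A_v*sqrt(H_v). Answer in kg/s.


sqrt(H_v) = 1.3233
m_dot = 0.092 * 8.098 * 1.3233 = 0.98585 kg/s

0.98585 kg/s


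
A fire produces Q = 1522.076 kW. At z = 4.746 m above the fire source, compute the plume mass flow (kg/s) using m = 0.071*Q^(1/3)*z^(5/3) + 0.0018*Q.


Q^(1/3) = 11.503
z^(5/3) = 13.403
First term = 0.071 * 11.503 * 13.403 = 10.947
Second term = 0.0018 * 1522.076 = 2.7397
m = 13.686 kg/s

13.686 kg/s


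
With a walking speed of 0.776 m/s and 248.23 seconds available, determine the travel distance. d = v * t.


d = 0.776 * 248.23 = 192.63 m

192.63 m


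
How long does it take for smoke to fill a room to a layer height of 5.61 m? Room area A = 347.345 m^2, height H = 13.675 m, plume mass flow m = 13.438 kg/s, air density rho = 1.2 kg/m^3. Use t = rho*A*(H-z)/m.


H - z = 8.065 m
t = 1.2 * 347.345 * 8.065 / 13.438 = 250.16 s

250.16 s


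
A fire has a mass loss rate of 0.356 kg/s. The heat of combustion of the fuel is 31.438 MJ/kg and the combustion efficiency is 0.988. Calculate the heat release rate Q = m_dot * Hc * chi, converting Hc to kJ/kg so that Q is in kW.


Hc = 31.438 MJ/kg = 31.438 * 1000 kJ/kg = 31438 kJ/kg
Q = 0.356 kg/s * 31438 kJ/kg * 0.988 = 11058 kW

11058 kW


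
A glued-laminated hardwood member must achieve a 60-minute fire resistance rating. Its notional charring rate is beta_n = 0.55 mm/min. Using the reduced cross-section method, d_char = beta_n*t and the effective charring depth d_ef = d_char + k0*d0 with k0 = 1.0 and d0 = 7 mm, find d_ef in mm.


d_char = 0.55 * 60 = 33 mm
d_ef = 33 + 1.0*7 = 40 mm

40 mm


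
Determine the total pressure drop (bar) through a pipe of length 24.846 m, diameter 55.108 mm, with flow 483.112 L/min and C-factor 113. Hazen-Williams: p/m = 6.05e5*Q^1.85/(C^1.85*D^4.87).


Q^1.85 = 92361
C^1.85 = 6283.4
D^4.87 = 3.0180e+08
p/m = 0.029467 bar/m
p_total = 0.029467 * 24.846 = 0.73213 bar

0.73213 bar


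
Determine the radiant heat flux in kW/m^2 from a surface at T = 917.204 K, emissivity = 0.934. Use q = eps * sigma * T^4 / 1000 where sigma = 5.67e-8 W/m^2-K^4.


T^4 = 7.0772e+11
q = 0.934 * 5.67e-8 * 7.0772e+11 / 1000 = 37.479 kW/m^2

37.479 kW/m^2


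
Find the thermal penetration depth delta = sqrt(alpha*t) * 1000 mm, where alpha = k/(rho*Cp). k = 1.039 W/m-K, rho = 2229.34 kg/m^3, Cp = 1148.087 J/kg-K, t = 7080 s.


alpha = 1.039 / (2229.34 * 1148.087) = 4.0594e-07 m^2/s
alpha * t = 0.0028741
delta = sqrt(0.0028741) * 1000 = 53.610 mm

53.610 mm


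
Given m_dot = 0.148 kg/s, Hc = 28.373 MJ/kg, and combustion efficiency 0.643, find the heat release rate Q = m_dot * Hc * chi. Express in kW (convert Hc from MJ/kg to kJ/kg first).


Hc = 28.373 MJ/kg = 28.373 * 1000 kJ/kg = 28373 kJ/kg
Q = 0.148 kg/s * 28373 kJ/kg * 0.643 = 2700.1 kW

2700.1 kW


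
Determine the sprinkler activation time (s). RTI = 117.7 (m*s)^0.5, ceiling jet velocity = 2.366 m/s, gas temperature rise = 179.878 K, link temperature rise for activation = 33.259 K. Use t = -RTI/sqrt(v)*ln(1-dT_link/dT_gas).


dT_link/dT_gas = 0.18490
ln(1 - 0.18490) = -0.20444
t = -117.7 / sqrt(2.366) * -0.20444 = 15.644 s

15.644 s


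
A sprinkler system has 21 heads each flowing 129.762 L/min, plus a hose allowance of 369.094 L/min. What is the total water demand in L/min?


Sprinkler demand = 21 * 129.762 = 2725.002 L/min
Total = 2725.002 + 369.094 = 3094.096 L/min

3094.096 L/min


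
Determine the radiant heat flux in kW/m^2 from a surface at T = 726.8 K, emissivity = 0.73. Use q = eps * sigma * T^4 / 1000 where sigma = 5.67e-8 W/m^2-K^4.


T^4 = 2.7904e+11
q = 0.73 * 5.67e-8 * 2.7904e+11 / 1000 = 11.550 kW/m^2

11.550 kW/m^2


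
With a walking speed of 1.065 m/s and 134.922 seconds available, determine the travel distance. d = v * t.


d = 1.065 * 134.922 = 143.69 m

143.69 m


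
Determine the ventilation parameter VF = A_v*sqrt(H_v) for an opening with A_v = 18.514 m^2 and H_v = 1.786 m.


sqrt(H_v) = 1.3364
VF = 18.514 * 1.3364 = 24.742 m^(5/2)

24.742 m^(5/2)


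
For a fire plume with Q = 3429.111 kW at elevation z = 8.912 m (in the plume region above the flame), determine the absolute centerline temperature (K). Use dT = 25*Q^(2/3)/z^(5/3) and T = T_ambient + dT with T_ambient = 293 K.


Q^(2/3) = 227.40
z^(5/3) = 38.308
dT = 25 * 227.40 / 38.308 = 148.40 K
T = 293 + 148.40 = 441.40 K

441.40 K


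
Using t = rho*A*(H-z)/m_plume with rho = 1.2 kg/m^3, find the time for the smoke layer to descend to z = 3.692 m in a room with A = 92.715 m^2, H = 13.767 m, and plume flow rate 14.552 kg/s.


H - z = 10.075 m
t = 1.2 * 92.715 * 10.075 / 14.552 = 77.029 s

77.029 s


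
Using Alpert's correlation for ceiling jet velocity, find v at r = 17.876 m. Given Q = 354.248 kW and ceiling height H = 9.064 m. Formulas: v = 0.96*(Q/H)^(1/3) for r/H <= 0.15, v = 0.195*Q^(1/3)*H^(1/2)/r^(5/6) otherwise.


r/H = 17.876 / 9.064 = 1.9722
r/H > 0.15, so v = 0.195*Q^(1/3)*H^(1/2)/r^(5/6)
Q^(1/3) = 7.0757
H^(1/2) = 3.0106
r^(5/6) = 11.055
v = 0.195 * 7.0757 * 3.0106 / 11.055 = 0.37576 m/s

0.37576 m/s


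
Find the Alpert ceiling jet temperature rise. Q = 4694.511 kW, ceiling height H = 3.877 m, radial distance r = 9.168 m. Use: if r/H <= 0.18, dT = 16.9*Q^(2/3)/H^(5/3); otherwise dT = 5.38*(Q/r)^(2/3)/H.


r/H = 9.168 / 3.877 = 2.3647
r/H > 0.18, so dT = 5.38*(Q/r)^(2/3)/H
Q/r = 512.05
(Q/r)^(2/3) = 64.004
dT = 5.38 * 64.004 / 3.877 = 88.817 K

88.817 K


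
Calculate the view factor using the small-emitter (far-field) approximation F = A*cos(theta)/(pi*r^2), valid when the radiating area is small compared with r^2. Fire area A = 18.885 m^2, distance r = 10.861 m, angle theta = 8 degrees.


cos(8 deg) = 0.99027
pi*r^2 = 370.59
F = 18.885 * 0.99027 / 370.59 = 0.050464

0.050464


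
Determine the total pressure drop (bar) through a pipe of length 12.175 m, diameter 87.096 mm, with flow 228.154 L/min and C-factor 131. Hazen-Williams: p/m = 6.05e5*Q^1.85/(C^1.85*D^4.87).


Q^1.85 = 23053
C^1.85 = 8259.5
D^4.87 = 2.8041e+09
p/m = 0.00060219 bar/m
p_total = 0.00060219 * 12.175 = 0.0073317 bar

0.0073317 bar


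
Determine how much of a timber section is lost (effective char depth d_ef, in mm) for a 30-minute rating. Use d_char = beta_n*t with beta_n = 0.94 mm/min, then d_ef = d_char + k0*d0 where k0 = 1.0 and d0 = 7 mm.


d_char = 0.94 * 30 = 28.2 mm
d_ef = 28.2 + 1.0*7 = 35.2 mm

35.2 mm


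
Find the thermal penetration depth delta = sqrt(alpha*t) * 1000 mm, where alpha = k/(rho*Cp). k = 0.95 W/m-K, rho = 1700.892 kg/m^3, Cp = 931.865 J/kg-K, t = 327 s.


alpha = 0.95 / (1700.892 * 931.865) = 5.9937e-07 m^2/s
alpha * t = 0.00019599
delta = sqrt(0.00019599) * 1000 = 14.000 mm

14.000 mm


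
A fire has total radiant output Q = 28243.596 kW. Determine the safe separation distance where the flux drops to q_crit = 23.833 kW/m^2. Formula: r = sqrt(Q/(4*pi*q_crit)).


4*pi*q_crit = 299.49
Q/(4*pi*q_crit) = 94.304
r = sqrt(94.304) = 9.7110 m

9.7110 m


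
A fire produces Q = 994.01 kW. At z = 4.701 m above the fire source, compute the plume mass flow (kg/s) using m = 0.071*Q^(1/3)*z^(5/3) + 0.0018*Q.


Q^(1/3) = 9.9800
z^(5/3) = 13.192
First term = 0.071 * 9.9800 * 13.192 = 9.3477
Second term = 0.0018 * 994.01 = 1.7892
m = 11.137 kg/s

11.137 kg/s


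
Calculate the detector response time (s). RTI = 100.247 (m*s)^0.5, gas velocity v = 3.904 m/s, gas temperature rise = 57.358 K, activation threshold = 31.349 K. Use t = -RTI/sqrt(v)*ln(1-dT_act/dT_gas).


dT_act/dT_gas = 0.54655
ln(1 - 0.54655) = -0.79087
t = -100.247 / sqrt(3.904) * -0.79087 = 40.126 s

40.126 s


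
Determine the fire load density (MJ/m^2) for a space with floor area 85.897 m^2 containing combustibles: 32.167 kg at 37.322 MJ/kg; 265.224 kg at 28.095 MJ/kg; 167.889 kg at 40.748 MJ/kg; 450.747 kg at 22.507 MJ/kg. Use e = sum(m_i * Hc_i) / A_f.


Total energy = 32.167*37.322 + 265.224*28.095 + 167.889*40.748 + 450.747*22.507
= 1200.537 + 7451.468 + 6841.141 + 10144.96
= 25638.11 MJ
e = 25638.11 / 85.897 = 298.48 MJ/m^2

298.48 MJ/m^2


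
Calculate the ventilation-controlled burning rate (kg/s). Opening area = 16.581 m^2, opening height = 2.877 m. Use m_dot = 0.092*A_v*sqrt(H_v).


sqrt(H_v) = 1.6962
m_dot = 0.092 * 16.581 * 1.6962 = 2.5874 kg/s

2.5874 kg/s


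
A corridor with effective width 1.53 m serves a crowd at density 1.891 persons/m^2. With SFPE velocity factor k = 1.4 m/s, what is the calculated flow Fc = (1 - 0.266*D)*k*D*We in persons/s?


1 - 0.266*D = 1 - 0.266*1.891 = 0.49699
Fs = 0.49699 * 1.4 * 1.891 = 1.3157 persons/(s*m)
Fc = 1.3157 * 1.53 = 2.0131 persons/s

2.0131 persons/s


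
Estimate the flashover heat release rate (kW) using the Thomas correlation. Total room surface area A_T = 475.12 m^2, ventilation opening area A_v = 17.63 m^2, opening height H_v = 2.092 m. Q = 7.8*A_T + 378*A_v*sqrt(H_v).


7.8*A_T = 3705.936
sqrt(H_v) = 1.4464
378*A_v*sqrt(H_v) = 9638.8
Q = 3705.936 + 9638.8 = 13345 kW

13345 kW


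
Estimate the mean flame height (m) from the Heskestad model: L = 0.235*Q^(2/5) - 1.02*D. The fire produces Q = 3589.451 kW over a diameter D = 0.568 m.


Q^(2/5) = 26.425
0.235 * Q^(2/5) = 6.2098
1.02 * D = 0.57936
L = 5.6305 m

5.6305 m


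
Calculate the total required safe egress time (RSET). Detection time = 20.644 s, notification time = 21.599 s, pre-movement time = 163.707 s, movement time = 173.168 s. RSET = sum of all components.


Total = 20.644 + 21.599 + 163.707 + 173.168 = 379.118 s

379.118 s


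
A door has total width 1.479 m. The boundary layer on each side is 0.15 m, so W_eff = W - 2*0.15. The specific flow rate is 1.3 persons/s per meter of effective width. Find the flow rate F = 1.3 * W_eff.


W_eff = 1.479 - 0.30 = 1.179 m
F = 1.3 * 1.179 = 1.5327 persons/s

1.5327 persons/s
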